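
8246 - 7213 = 1033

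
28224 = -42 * ( - 672 )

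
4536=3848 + 688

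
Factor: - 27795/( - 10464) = 2^(- 5) * 5^1  *17^1 = 85/32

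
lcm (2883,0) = 0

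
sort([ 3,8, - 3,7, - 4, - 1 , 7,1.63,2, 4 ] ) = [ - 4, - 3, - 1,1.63,2 , 3, 4, 7,  7,8]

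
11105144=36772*302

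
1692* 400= 676800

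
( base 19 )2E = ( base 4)310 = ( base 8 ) 64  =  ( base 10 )52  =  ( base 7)103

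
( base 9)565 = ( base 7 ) 1232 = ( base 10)464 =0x1d0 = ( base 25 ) IE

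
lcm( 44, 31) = 1364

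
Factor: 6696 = 2^3*3^3*31^1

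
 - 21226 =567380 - 588606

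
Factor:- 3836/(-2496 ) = 2^(-4)*3^(  -  1)*7^1*13^( - 1) * 137^1 = 959/624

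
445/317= 445/317   =  1.40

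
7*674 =4718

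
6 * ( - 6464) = -38784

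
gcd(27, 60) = 3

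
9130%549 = 346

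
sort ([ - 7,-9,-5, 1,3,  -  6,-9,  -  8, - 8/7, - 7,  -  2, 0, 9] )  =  [ - 9, - 9, - 8, - 7, - 7, - 6,-5, - 2, - 8/7, 0,1,3, 9 ]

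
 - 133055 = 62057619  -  62190674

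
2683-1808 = 875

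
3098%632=570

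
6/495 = 2/165= 0.01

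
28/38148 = 7/9537 = 0.00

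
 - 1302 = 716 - 2018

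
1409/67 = 1409/67= 21.03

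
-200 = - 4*50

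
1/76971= 1/76971 = 0.00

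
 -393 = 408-801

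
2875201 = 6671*431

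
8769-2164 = 6605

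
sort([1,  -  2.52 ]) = [-2.52, 1 ]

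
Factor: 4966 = 2^1*13^1*191^1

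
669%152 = 61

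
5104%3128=1976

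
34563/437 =34563/437 = 79.09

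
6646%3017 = 612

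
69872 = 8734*8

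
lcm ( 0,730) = 0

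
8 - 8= 0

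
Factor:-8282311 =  - 2281^1*3631^1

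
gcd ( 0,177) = 177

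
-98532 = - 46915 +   -  51617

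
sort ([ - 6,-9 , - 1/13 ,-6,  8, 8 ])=[-9, - 6,- 6 , - 1/13,8 , 8 ] 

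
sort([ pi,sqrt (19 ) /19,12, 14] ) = [ sqrt( 19 ) /19,pi, 12 , 14]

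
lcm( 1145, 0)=0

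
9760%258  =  214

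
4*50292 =201168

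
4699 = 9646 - 4947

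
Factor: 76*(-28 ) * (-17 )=2^4*7^1*17^1*19^1 = 36176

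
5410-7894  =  -2484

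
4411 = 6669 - 2258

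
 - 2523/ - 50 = 50 + 23/50 = 50.46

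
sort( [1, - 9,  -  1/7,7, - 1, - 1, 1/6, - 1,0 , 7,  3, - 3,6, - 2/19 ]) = [ - 9,- 3, - 1,-1, - 1 , - 1/7, - 2/19, 0,  1/6, 1, 3 , 6,7, 7 ]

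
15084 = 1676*9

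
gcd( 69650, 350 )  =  350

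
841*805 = 677005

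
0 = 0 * 2843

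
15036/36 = 1253/3 = 417.67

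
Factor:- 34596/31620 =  - 3^1 * 5^( - 1 )*17^( - 1 ) * 31^1 = - 93/85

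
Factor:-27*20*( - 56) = 2^5*3^3*5^1*7^1 =30240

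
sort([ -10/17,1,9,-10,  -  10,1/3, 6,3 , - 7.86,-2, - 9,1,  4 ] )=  [-10,-10,-9,-7.86, -2, - 10/17,1/3,1,1, 3,  4, 6,9 ] 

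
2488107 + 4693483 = 7181590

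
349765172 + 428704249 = 778469421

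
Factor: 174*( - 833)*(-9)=2^1*3^3*7^2*17^1*29^1 = 1304478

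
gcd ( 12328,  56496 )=8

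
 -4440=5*( - 888 )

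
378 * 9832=3716496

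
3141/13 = 241+8/13= 241.62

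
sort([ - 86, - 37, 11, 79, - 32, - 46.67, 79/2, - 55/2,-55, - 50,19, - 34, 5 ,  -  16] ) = [ - 86, - 55,-50, - 46.67, - 37,-34, - 32  , - 55/2, - 16,  5, 11, 19, 79/2, 79 ] 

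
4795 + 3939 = 8734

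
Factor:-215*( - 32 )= 2^5  *5^1 * 43^1 = 6880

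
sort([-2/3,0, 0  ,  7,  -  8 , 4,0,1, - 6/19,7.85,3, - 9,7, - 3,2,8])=[-9,-8,-3, - 2/3, - 6/19,  0, 0,0,1, 2,3,4,7,7, 7.85, 8 ]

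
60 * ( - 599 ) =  - 35940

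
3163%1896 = 1267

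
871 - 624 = 247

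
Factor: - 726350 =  - 2^1*5^2*73^1*199^1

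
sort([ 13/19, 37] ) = [13/19, 37]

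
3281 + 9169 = 12450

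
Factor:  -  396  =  -2^2*3^2 *11^1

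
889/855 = 1+34/855 = 1.04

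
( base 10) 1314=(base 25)22E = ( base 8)2442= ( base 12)916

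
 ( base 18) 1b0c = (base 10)9408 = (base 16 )24c0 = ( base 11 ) 7083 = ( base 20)13a8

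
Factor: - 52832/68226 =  - 26416/34113 =-2^4 * 3^ ( - 1) * 13^1 *83^( - 1) * 127^1*137^(-1)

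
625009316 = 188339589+436669727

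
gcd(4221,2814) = 1407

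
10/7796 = 5/3898= 0.00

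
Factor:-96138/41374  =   - 48069/20687= -  3^2*7^2*109^1 * 137^(-1 ) * 151^( - 1)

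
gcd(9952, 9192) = 8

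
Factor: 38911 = 167^1*233^1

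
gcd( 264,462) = 66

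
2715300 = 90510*30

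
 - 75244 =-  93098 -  - 17854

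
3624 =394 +3230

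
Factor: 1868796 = 2^2*3^2*23^1*37^1*  61^1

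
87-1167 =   -  1080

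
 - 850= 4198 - 5048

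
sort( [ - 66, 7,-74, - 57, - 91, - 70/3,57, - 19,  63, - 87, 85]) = [ - 91, - 87, - 74, - 66, - 57, - 70/3, - 19, 7,57, 63, 85 ]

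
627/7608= 209/2536 = 0.08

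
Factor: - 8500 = -2^2*5^3*17^1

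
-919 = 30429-31348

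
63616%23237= 17142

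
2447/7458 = 2447/7458 = 0.33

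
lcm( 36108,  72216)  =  72216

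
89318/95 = 89318/95= 940.19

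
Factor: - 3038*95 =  - 2^1*5^1*7^2*19^1*31^1 = - 288610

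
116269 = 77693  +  38576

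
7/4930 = 7/4930 =0.00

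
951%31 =21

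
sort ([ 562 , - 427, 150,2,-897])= [ - 897, - 427,2,150, 562] 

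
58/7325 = 58/7325 =0.01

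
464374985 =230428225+233946760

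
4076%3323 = 753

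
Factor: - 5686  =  -2^1*2843^1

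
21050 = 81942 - 60892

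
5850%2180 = 1490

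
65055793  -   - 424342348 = 489398141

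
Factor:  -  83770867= -19^1 *4408993^1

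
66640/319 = 66640/319 = 208.90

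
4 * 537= 2148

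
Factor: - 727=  - 727^1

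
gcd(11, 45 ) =1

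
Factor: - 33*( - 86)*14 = 39732 = 2^2 *3^1 *7^1*11^1*43^1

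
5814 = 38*153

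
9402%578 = 154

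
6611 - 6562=49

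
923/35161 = 923/35161 = 0.03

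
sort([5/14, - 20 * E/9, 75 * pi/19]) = [ -20*E/9, 5/14,75*pi/19]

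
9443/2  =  9443/2 = 4721.50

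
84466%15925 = 4841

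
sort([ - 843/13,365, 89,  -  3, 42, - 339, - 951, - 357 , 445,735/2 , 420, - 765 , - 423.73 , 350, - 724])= [ - 951, - 765, - 724, - 423.73,  -  357, - 339,  -  843/13,  -  3,42,89,350,365,735/2,420, 445 ]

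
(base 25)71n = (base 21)A0D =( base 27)61m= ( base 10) 4423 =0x1147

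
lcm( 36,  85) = 3060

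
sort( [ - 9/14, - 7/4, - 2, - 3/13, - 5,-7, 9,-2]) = [ - 7, - 5, - 2, - 2, - 7/4, - 9/14, -3/13, 9] 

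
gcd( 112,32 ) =16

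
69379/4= 17344 + 3/4=17344.75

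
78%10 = 8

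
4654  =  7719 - 3065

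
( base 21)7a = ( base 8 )235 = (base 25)67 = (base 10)157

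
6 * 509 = 3054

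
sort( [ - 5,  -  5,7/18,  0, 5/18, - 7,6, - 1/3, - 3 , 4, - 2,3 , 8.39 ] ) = [-7, - 5, - 5, - 3, - 2, - 1/3,  0, 5/18, 7/18,3 , 4 , 6,8.39]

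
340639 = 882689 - 542050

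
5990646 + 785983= 6776629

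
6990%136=54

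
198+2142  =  2340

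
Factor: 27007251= 3^1*607^1*14831^1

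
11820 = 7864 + 3956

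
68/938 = 34/469 = 0.07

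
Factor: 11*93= 1023 = 3^1*11^1*31^1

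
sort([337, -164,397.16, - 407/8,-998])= [-998, - 164,-407/8, 337, 397.16]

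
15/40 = 3/8 = 0.38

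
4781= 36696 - 31915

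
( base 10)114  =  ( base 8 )162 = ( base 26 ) 4A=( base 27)46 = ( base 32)3i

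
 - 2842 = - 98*29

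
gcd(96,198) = 6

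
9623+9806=19429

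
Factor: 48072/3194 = 24036/1597 = 2^2 * 3^1 *1597^( - 1 ) * 2003^1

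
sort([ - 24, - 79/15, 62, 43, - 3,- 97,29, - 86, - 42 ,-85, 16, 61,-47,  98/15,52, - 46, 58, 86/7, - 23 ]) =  [ - 97, - 86, - 85, - 47, - 46, - 42  ,-24 , - 23, - 79/15, - 3, 98/15,86/7, 16, 29,  43, 52,58,61, 62 ] 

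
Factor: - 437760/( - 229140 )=2^7*67^( - 1 ) =128/67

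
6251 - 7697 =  - 1446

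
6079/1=6079 = 6079.00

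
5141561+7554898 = 12696459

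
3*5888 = 17664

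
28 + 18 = 46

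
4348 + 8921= 13269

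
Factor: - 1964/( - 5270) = 2^1*5^(-1)*17^( - 1)*31^(-1)*491^1 = 982/2635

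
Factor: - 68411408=-2^4*13^1*328901^1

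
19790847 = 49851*397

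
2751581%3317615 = 2751581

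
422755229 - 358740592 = 64014637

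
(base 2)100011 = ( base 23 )1c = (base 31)14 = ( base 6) 55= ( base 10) 35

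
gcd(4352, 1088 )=1088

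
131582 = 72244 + 59338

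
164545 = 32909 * 5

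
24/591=8/197 =0.04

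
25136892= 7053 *3564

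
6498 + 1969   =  8467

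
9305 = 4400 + 4905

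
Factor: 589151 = 37^1*15923^1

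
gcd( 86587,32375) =1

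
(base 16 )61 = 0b1100001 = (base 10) 97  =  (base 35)2r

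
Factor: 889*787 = 7^1* 127^1*787^1 = 699643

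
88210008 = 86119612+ 2090396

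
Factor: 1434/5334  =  7^( - 1 ) * 127^( - 1) * 239^1 = 239/889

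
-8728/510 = -4364/255= - 17.11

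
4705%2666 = 2039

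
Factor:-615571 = -11^1*107^1*523^1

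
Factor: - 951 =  - 3^1*317^1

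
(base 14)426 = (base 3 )1010022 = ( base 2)1100110010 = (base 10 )818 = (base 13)4ac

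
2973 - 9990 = -7017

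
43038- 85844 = -42806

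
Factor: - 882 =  - 2^1 * 3^2*7^2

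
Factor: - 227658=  - 2^1*3^1 * 19^1*1997^1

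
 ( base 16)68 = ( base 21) 4K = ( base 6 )252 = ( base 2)1101000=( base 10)104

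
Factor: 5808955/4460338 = 2^( - 1 )*5^1*347^( - 1)  *6427^( -1)*1161791^1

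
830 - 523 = 307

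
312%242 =70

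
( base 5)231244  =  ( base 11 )6288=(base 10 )8324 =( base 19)1412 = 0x2084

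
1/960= 1/960 = 0.00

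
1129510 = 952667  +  176843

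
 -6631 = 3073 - 9704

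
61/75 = 61/75=0.81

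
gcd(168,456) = 24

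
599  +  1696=2295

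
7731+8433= 16164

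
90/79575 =6/5305 = 0.00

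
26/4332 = 13/2166 = 0.01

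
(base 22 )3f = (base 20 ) 41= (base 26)33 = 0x51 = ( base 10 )81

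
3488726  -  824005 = 2664721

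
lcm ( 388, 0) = 0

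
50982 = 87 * 586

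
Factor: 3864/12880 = 3/10 = 2^( - 1)*3^1*5^( - 1 ) 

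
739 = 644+95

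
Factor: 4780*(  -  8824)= -42178720 = - 2^5*5^1*239^1*1103^1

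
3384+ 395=3779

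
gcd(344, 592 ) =8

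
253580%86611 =80358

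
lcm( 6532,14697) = 58788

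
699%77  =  6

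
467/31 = 15+2/31  =  15.06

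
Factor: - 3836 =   -  2^2*7^1 * 137^1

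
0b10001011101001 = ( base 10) 8937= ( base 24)FC9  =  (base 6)105213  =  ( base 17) 1dfc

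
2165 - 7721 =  - 5556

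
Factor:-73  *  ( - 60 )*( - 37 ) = -2^2*3^1*5^1*37^1*73^1 = -162060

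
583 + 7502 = 8085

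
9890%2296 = 706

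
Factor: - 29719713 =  - 3^1 * 1213^1*8167^1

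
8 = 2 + 6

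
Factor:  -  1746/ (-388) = 2^(  -  1)*3^2 = 9/2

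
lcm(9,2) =18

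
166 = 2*83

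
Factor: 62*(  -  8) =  - 496 = -  2^4 * 31^1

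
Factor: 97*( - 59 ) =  -5723  =  - 59^1 *97^1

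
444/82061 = 444/82061  =  0.01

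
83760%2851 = 1081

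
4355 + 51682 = 56037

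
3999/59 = 3999/59 = 67.78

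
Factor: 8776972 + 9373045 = 18150017 = 37^1*490541^1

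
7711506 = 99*77894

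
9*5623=50607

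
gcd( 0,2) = 2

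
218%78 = 62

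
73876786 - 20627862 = 53248924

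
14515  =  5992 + 8523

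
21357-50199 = -28842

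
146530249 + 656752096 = 803282345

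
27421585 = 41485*661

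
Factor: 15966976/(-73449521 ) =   -  2^8*97^1*643^1 * 73449521^(- 1 )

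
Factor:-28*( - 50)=2^3 *5^2*7^1 = 1400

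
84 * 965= 81060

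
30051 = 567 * 53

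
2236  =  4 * 559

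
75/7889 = 75/7889 = 0.01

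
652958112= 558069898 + 94888214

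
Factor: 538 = 2^1*269^1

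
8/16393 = 8/16393 = 0.00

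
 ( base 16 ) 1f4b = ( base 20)100B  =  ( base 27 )aqj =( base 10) 8011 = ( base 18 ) 16d1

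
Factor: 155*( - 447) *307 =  - 21270495 = -  3^1*5^1*31^1 * 149^1*307^1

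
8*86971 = 695768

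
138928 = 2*69464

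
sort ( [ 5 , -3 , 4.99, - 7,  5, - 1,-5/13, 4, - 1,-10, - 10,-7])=[ - 10, - 10, - 7, - 7, - 3, - 1,-1 , -5/13, 4,4.99,  5, 5 ]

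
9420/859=9420/859  =  10.97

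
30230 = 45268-15038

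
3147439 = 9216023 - 6068584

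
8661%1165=506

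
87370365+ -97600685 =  - 10230320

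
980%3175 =980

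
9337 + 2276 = 11613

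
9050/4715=1810/943 =1.92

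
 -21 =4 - 25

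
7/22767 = 7/22767= 0.00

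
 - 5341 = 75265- 80606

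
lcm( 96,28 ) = 672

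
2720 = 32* 85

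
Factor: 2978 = 2^1*1489^1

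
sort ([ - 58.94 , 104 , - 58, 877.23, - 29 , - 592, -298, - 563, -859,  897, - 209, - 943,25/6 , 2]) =[ - 943, - 859, - 592, - 563, - 298,-209, - 58.94, - 58, - 29 , 2,25/6, 104, 877.23,  897 ]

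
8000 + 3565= 11565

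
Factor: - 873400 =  - 2^3*5^2*11^1*397^1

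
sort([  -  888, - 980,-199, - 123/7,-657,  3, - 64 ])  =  [ - 980, - 888, - 657, - 199,-64, - 123/7,  3 ] 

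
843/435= 281/145 = 1.94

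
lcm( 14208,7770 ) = 497280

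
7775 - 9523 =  - 1748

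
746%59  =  38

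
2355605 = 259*9095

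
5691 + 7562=13253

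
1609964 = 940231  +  669733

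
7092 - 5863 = 1229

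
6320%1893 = 641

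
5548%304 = 76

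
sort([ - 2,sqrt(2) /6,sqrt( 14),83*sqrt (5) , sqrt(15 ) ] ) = [ - 2,  sqrt (2) /6,sqrt ( 14)  ,  sqrt( 15 ),83*sqrt( 5 ) ]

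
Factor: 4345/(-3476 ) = - 5/4= -2^( - 2)*5^1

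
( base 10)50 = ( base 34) 1G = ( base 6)122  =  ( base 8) 62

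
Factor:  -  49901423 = - 11^1 * 13^1*151^1*2311^1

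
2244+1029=3273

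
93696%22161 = 5052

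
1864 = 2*932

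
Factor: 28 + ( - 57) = - 29= - 29^1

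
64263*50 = 3213150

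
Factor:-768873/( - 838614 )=893/974 = 2^( - 1)*19^1*47^1*487^(-1 )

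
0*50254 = 0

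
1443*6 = 8658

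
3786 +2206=5992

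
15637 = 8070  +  7567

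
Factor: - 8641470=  - 2^1*3^1 * 5^1*288049^1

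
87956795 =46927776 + 41029019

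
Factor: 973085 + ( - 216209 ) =2^2 * 3^1 * 63073^1 = 756876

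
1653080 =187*8840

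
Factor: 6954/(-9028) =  - 2^(-1) *3^1 * 19^1*37^ (-1) = -  57/74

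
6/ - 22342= - 3/11171  =  - 0.00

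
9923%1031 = 644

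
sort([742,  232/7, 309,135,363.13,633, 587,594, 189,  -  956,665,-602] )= [  -  956, - 602,  232/7, 135 , 189 , 309 , 363.13, 587,594,633, 665,742]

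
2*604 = 1208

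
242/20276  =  121/10138 =0.01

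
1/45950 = 1/45950 = 0.00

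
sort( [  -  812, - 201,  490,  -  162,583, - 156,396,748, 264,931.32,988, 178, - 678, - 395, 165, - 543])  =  [ - 812, - 678,-543, - 395, - 201, - 162,- 156,  165,178, 264,396, 490,583,  748,931.32,988 ]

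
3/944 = 3/944 = 0.00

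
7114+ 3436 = 10550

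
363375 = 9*40375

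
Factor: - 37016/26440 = -5^( -1 )*7^1  =  - 7/5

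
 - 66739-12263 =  - 79002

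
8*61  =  488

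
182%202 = 182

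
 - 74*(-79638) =5893212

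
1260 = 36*35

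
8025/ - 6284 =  - 2 + 4543/6284 = - 1.28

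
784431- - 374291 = 1158722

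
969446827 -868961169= 100485658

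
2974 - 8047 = - 5073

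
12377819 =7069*1751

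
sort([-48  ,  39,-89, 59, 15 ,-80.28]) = [-89,  -  80.28,-48,15, 39, 59]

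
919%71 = 67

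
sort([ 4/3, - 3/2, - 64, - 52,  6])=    [ - 64, - 52, - 3/2,4/3, 6 ]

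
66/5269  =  6/479 = 0.01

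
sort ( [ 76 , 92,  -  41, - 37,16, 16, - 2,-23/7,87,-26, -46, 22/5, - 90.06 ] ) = [  -  90.06, - 46,-41, - 37, - 26 , - 23/7 ,-2, 22/5, 16, 16,76, 87, 92]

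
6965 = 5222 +1743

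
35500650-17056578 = 18444072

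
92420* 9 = 831780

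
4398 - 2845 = 1553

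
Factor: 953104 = 2^4 * 71^1 * 839^1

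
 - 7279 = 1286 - 8565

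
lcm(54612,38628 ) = 1583748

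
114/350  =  57/175 = 0.33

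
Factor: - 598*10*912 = -2^6*3^1*5^1*13^1* 19^1*23^1 = -5453760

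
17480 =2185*8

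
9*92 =828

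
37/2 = 18 + 1/2 = 18.50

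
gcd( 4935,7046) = 1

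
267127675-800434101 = -533306426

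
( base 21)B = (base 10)11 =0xb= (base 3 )102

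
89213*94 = 8386022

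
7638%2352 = 582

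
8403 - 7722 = 681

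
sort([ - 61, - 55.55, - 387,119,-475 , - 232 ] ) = [ - 475 ,-387,  -  232,-61, - 55.55, 119]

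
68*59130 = 4020840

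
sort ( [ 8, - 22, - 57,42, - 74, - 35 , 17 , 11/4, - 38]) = [ - 74, - 57, -38,-35,  -  22,11/4,8, 17,42 ] 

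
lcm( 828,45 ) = 4140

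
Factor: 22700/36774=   2^1 * 3^(-4 ) * 5^2 = 50/81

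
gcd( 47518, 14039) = 1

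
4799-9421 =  - 4622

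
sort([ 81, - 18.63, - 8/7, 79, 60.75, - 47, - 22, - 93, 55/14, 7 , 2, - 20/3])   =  [- 93, - 47, - 22, - 18.63, - 20/3 ,- 8/7, 2,  55/14, 7 , 60.75, 79,81] 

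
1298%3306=1298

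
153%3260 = 153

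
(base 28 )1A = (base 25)1d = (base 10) 38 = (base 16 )26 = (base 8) 46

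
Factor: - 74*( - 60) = 4440  =  2^3*3^1  *5^1*37^1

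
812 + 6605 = 7417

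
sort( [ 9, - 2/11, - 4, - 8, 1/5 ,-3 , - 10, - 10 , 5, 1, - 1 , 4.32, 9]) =[  -  10, - 10, - 8, - 4, - 3, - 1, - 2/11,  1/5 , 1 , 4.32, 5, 9 , 9 ] 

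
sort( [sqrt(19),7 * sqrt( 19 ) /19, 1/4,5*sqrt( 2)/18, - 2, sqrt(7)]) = [-2,1/4,5 * sqrt (2)/18,7*sqrt(19) /19,sqrt(7), sqrt(19) ]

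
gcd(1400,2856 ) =56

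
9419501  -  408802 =9010699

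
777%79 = 66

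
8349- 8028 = 321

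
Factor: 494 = 2^1*13^1*19^1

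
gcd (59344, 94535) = 1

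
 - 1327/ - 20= 1327/20 =66.35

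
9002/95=94  +  72/95 = 94.76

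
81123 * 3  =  243369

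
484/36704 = 121/9176 = 0.01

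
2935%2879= 56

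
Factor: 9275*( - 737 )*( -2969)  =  20295119075=5^2*7^1*11^1*53^1*67^1*2969^1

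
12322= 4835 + 7487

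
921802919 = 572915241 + 348887678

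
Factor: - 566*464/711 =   -  2^5*3^ ( - 2 )*29^1*79^ ( - 1 )*283^1 = -262624/711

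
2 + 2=4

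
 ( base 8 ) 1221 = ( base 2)1010010001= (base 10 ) 657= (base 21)1a6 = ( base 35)ir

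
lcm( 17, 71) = 1207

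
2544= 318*8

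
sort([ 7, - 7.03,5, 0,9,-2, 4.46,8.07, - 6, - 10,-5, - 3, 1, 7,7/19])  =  [  -  10,- 7.03, - 6, - 5 , - 3, - 2 , 0,7/19, 1 , 4.46,5,7,7,  8.07, 9]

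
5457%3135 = 2322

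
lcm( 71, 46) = 3266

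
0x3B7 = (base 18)2gf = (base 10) 951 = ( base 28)15r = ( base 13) 582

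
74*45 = 3330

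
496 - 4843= -4347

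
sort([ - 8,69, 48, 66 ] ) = [-8,48, 66, 69]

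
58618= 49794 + 8824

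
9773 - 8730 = 1043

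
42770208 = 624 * 68542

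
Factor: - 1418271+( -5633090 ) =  - 7051361 = - 7051361^1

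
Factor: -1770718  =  -2^1*885359^1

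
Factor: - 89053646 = -2^1*11^1*19^2*11213^1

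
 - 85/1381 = -1 + 1296/1381 = - 0.06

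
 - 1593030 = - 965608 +  -  627422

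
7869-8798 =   -  929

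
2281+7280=9561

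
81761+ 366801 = 448562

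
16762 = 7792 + 8970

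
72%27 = 18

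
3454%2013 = 1441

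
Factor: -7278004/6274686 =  - 2^1*3^( - 1)* 11^(-1 ) * 59^1*30839^1*95071^(-1) = - 3639002/3137343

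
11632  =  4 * 2908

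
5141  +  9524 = 14665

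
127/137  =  127/137 = 0.93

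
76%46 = 30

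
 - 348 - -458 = 110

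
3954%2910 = 1044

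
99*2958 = 292842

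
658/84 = 7  +  5/6 = 7.83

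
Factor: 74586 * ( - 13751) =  - 2^1*  3^1*31^1*401^1*13751^1 = - 1025632086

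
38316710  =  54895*698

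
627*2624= 1645248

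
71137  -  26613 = 44524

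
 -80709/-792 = 101+239/264 = 101.91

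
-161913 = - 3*53971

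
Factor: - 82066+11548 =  - 2^1*3^1*7^1*23^1 * 73^1  =  - 70518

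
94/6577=94/6577 = 0.01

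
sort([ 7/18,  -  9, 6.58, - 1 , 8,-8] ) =[- 9, -8,- 1, 7/18, 6.58, 8] 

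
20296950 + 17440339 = 37737289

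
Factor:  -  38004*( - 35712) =1357198848= 2^9*3^3*31^1*3167^1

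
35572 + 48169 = 83741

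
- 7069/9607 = -7069/9607 = -0.74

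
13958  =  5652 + 8306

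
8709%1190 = 379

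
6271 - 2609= 3662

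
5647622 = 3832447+1815175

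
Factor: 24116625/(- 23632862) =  - 2^ (  -  1)*  3^2*5^3*11^( - 1)*  13^1*17^1  *37^( - 1 )*97^1*29033^(-1 ) 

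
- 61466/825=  - 61466/825  =  - 74.50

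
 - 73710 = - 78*945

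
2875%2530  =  345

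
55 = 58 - 3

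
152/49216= 19/6152 = 0.00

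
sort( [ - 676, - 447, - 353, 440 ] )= [ - 676, - 447, - 353,  440 ] 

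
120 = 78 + 42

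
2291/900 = 2+491/900  =  2.55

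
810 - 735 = 75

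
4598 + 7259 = 11857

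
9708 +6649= 16357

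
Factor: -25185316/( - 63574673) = 2^2*13^1* 41^1 *97^( - 1 )*503^( - 1)*1303^ ( - 1 )*11813^1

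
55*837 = 46035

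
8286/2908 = 2  +  1235/1454=2.85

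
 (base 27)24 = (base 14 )42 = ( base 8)72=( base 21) 2g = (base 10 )58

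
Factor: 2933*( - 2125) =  - 5^3*7^1*17^1*419^1= - 6232625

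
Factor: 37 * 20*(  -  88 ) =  - 2^5*5^1*11^1*37^1 = - 65120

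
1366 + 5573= 6939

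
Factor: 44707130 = 2^1 * 5^1*13^1* 343901^1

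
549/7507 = 549/7507  =  0.07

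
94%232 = 94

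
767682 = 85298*9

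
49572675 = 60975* 813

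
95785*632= 60536120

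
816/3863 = 816/3863 = 0.21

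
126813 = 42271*3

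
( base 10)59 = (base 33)1Q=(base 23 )2d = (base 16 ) 3B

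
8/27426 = 4/13713 = 0.00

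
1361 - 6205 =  - 4844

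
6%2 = 0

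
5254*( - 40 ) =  - 210160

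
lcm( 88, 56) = 616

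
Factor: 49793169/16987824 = 16597723/5662608 = 2^(  -  4)* 3^ ( - 1)*7^( - 1) * 19^ ( - 1)*887^( - 1)*16597723^1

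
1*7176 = 7176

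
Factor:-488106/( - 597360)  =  621/760=2^( - 3)*3^3*5^(- 1) * 19^( - 1 )*23^1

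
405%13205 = 405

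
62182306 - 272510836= - 210328530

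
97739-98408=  - 669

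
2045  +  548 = 2593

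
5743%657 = 487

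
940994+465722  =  1406716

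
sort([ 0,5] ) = [0,  5] 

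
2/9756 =1/4878 = 0.00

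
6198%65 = 23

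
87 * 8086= 703482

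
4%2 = 0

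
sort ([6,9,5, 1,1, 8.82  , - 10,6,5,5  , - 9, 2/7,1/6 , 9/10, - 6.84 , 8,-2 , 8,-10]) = [-10, - 10, - 9, - 6.84, - 2,1/6, 2/7,9/10,1, 1 , 5,5,5,  6,6, 8, 8,8.82,9]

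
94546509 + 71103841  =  165650350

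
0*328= 0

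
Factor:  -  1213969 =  - 29^1*41^1 * 1021^1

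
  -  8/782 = -4/391 = - 0.01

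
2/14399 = 2/14399  =  0.00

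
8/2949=8/2949 = 0.00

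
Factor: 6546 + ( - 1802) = 4744  =  2^3*593^1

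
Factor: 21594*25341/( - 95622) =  - 3^1*59^1*61^1 *8447^1 *15937^( - 1) = -91202259/15937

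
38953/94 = 38953/94 = 414.39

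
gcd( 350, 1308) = 2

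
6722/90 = 74+31/45 = 74.69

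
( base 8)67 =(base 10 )55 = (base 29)1Q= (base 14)3d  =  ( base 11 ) 50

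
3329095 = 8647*385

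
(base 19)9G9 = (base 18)AHG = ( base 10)3562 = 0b110111101010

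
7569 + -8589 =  - 1020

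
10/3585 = 2/717 = 0.00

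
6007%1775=682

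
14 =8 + 6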